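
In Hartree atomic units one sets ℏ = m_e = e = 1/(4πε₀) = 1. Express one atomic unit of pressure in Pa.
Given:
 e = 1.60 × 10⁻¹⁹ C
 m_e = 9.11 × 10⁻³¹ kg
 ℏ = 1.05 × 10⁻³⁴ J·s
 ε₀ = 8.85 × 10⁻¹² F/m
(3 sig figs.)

P_au = E_h/a₀³ = m_e⁴e¹⁰/((4πε₀)⁵ℏ⁸)
E_h = 4.38 × 10⁻¹⁸ J
a₀ = 5.26 × 10⁻¹¹ m
E_h/a₀³ = 3.01 × 10¹³ Pa

3.01 × 10¹³ Pa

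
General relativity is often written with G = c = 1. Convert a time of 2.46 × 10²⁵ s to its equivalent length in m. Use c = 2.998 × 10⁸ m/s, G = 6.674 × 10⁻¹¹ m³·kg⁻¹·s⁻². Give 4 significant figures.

7.375 × 10³³ m

Time → length via c.
2.46 × 10²⁵ s × (c) = 7.375 × 10³³ m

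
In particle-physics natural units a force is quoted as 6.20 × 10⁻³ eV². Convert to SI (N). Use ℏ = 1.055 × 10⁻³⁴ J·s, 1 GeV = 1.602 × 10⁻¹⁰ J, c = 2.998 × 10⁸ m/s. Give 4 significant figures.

Force is [E]/[L] = [E]²/(ℏc); restore (ℏc)⁻¹.
1 GeV² → 1/(ℏc) × (1 GeV in J)² = 8.114 × 10⁵ N.
Convert the energy scale: 6.20 × 10⁻³ eV² = 6.20 × 10⁻²¹ GeV².
Result: 6.20 × 10⁻²¹ × 8.114 × 10⁵ = 5.031 × 10⁻¹⁵ N.

5.031 × 10⁻¹⁵ N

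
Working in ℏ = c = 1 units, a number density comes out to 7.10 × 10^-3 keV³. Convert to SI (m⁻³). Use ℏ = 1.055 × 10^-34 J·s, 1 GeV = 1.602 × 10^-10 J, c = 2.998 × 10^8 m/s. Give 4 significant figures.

9.226 × 10^26 m⁻³

Number density is [L]⁻³ = [E]³/(ℏc)³.
1 GeV³ → 1/(ℏc)³ × (1 GeV in J)³ = 1.299 × 10^47 m⁻³.
Convert the energy scale: 7.10 × 10^-3 keV³ = 7.10 × 10^-21 GeV³.
Result: 7.10 × 10^-21 × 1.299 × 10^47 = 9.226 × 10^26 m⁻³.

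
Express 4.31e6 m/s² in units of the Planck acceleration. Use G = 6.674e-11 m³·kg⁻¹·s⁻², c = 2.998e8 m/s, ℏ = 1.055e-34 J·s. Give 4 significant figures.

7.752e-46

Planck acceleration: a_P = √(c⁷/(ℏG)) = 5.560e51 m/s².
4.31e6 / 5.560e51 = 7.752e-46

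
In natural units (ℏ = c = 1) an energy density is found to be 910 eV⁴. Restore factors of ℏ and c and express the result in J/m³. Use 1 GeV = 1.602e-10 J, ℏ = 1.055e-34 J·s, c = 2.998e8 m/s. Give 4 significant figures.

[E]/[L]³ = [E]⁴/(ℏc)³; restore (ℏc)⁻³.
1 GeV⁴ → 1/(ℏc)³ × (1 GeV in J)⁴ = 2.082e37 J/m³.
Convert the energy scale: 910 eV⁴ = 9.10e-34 GeV⁴.
Result: 9.10e-34 × 2.082e37 = 1.894e4 J/m³.

1.894e4 J/m³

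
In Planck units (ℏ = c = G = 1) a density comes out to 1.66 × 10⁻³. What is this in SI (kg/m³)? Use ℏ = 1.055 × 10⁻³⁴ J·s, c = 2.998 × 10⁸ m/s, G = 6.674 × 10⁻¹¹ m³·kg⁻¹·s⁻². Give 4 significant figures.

One Planck density: ρ_P = c⁵/(ℏG²) = 5.154 × 10⁹⁶ kg/m³.
1.66 × 10⁻³ × 5.154 × 10⁹⁶ kg/m³ = 8.555 × 10⁹³ kg/m³

8.555 × 10⁹³ kg/m³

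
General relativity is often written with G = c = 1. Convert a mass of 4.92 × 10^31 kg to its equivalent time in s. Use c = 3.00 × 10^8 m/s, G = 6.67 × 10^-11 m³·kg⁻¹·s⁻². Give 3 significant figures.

1.22 × 10^-4 s

Mass → time via G/c³.
4.92 × 10^31 kg × (G/c³) = 1.22 × 10^-4 s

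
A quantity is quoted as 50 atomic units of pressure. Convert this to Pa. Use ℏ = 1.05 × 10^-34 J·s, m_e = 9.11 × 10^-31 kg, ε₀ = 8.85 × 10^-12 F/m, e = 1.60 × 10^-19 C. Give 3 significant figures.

One atomic unit of pressure: P_au = E_h/a₀³ = m_e⁴e¹⁰/((4πε₀)⁵ℏ⁸) = 3.01 × 10^13 Pa.
50 × 3.01 × 10^13 Pa = 1.51 × 10^15 Pa

1.51 × 10^15 Pa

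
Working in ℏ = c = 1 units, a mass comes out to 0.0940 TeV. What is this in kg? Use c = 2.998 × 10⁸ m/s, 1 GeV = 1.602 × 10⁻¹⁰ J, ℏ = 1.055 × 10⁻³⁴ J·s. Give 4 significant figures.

1.675 × 10⁻²⁵ kg

Mass is [E]/c²; divide by c².
1 GeV → 1/c² × (1 GeV in J) = 1.782 × 10⁻²⁷ kg.
Convert the energy scale: 0.0940 TeV = 94 GeV.
Result: 94 × 1.782 × 10⁻²⁷ = 1.675 × 10⁻²⁵ kg.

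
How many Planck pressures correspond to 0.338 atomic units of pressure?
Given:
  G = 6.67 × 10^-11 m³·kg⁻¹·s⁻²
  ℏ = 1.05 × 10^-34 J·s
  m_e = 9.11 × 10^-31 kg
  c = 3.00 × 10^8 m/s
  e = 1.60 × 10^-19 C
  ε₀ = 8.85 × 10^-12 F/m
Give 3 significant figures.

atomic unit of pressure: P_au = E_h/a₀³ = m_e⁴e¹⁰/((4πε₀)⁵ℏ⁸) = 3.01 × 10^13 Pa
Planck pressure: p_P = c⁷/(ℏG²) = 4.68 × 10^113 Pa
0.338 × 3.01 × 10^13 / 4.68 × 10^113 = 2.18 × 10^-101

2.18 × 10^-101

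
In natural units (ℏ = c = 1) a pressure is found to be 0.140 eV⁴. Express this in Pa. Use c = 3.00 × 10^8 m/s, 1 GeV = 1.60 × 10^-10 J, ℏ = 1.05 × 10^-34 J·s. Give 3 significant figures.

Pressure is [E]/[L]³ = [E]⁴/(ℏc)³.
1 GeV⁴ → 1/(ℏc)³ × (1 GeV in J)⁴ = 2.10 × 10^37 Pa.
Convert the energy scale: 0.140 eV⁴ = 1.40 × 10^-37 GeV⁴.
Result: 1.40 × 10^-37 × 2.10 × 10^37 = 2.94 Pa.

2.94 Pa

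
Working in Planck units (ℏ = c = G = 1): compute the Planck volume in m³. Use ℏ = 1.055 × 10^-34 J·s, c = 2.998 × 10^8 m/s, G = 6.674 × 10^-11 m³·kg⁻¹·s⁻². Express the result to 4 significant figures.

4.224 × 10^-105 m³

From ℏ = c = G = 1 the volume scale is V_P = (ℏG/c³)^(3/2).
  = √(1.784 × 10^-209)
  = 4.224 × 10^-105 m³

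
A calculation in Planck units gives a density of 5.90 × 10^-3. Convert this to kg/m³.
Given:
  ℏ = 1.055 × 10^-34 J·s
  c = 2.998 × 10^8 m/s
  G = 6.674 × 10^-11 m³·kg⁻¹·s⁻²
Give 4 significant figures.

3.041 × 10^94 kg/m³

One Planck density: ρ_P = c⁵/(ℏG²) = 5.154 × 10^96 kg/m³.
5.90 × 10^-3 × 5.154 × 10^96 kg/m³ = 3.041 × 10^94 kg/m³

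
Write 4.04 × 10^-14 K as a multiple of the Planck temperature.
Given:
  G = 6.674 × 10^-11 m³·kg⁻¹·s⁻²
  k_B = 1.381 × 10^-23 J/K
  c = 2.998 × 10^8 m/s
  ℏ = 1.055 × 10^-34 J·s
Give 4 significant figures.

2.851 × 10^-46

Planck temperature: T_P = √(ℏc⁵/G) / k_B = 1.417 × 10^32 K.
4.04 × 10^-14 / 1.417 × 10^32 = 2.851 × 10^-46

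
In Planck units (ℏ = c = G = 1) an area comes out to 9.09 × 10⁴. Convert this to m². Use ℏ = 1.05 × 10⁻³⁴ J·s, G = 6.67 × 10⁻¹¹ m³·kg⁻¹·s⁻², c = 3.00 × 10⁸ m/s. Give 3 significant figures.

One Planck area: A_P = ℏG/c³ = 2.59 × 10⁻⁷⁰ m².
9.09 × 10⁴ × 2.59 × 10⁻⁷⁰ m² = 2.36 × 10⁻⁶⁵ m²

2.36 × 10⁻⁶⁵ m²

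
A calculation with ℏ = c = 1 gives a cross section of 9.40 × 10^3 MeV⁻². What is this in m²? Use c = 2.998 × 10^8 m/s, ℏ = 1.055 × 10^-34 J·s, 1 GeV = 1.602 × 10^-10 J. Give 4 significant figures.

3.664 × 10^-22 m²

Area is [L]² = [E]⁻²·(ℏc)²; restore (ℏc)².
1 GeV⁻² → (ℏc)² × (1 GeV in J)⁻² = 3.898 × 10^-32 m².
Convert the energy scale: 9.40 × 10^3 MeV⁻² = 9.40 × 10^9 GeV⁻².
Result: 9.40 × 10^9 × 3.898 × 10^-32 = 3.664 × 10^-22 m².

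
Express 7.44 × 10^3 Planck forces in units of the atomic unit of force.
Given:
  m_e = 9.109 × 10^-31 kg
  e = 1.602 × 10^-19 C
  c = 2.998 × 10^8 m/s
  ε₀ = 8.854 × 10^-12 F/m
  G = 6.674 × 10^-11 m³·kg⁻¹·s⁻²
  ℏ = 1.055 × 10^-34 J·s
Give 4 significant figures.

Planck force: F_P = c⁴/G = 1.210 × 10^44 N
atomic unit of force: F_au = E_h/a₀ = m_e²e⁶/((4πε₀)³ℏ⁴) = 8.220 × 10^-8 N
7.44 × 10^3 × 1.210 × 10^44 / 8.220 × 10^-8 = 1.096 × 10^55

1.096 × 10^55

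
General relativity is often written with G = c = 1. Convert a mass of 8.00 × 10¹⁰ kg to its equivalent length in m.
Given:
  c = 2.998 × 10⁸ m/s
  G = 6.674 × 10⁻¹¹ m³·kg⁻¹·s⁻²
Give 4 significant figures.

5.940 × 10⁻¹⁷ m

In G = c = 1 units mass has dimensions of length; the conversion factor is G/c².
8.00 × 10¹⁰ kg × (G/c²) = 5.940 × 10⁻¹⁷ m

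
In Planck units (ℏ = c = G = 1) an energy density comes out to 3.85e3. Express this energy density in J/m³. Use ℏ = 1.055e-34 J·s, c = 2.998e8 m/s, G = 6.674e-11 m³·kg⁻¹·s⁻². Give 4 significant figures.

1.783e117 J/m³

One Planck energy density: u_P = c⁷/(ℏG²) = 4.632e113 J/m³.
3.85e3 × 4.632e113 J/m³ = 1.783e117 J/m³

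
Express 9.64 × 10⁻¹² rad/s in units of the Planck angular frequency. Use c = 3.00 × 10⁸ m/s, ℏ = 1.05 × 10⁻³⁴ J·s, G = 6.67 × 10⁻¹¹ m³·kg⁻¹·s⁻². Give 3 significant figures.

Planck angular frequency: ω_P = √(c⁵/(ℏG)) = 1.86 × 10⁴³ rad/s.
9.64 × 10⁻¹² / 1.86 × 10⁴³ = 5.18 × 10⁻⁵⁵

5.18 × 10⁻⁵⁵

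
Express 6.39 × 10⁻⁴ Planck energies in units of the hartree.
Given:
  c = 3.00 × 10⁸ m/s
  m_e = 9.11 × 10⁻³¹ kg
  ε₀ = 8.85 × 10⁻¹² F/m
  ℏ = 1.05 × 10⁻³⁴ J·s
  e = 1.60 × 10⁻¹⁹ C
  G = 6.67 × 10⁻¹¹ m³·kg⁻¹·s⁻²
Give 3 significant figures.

Planck energy: E_P = √(ℏc⁵/G) = 1.96 × 10⁹ J
hartree: E_h = m_e e⁴/(4πε₀ℏ)² = 4.38 × 10⁻¹⁸ J
6.39 × 10⁻⁴ × 1.96 × 10⁹ / 4.38 × 10⁻¹⁸ = 2.85 × 10²³

2.85 × 10²³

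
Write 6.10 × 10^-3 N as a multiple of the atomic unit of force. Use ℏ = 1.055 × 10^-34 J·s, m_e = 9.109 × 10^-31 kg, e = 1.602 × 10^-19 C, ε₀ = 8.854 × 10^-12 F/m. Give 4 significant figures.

atomic unit of force: F_au = E_h/a₀ = m_e²e⁶/((4πε₀)³ℏ⁴) = 8.220 × 10^-8 N.
6.10 × 10^-3 / 8.220 × 10^-8 = 7.421 × 10^4

7.421 × 10^4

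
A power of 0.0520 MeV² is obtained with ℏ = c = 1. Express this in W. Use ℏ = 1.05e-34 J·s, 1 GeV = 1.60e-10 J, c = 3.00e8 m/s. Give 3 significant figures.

Power is [E]/[T] = [E]²/ℏ.
1 GeV² → 1/ℏ × (1 GeV in J)² = 2.44e14 W.
Convert the energy scale: 0.0520 MeV² = 5.20e-8 GeV².
Result: 5.20e-8 × 2.44e14 = 1.27e7 W.

1.27e7 W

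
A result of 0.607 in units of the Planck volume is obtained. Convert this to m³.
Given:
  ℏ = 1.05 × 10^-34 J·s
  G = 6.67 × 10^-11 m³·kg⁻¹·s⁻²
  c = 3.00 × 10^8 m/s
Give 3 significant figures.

One Planck volume: V_P = (ℏG/c³)^(3/2) = 4.18 × 10^-105 m³.
0.607 × 4.18 × 10^-105 m³ = 2.54 × 10^-105 m³

2.54 × 10^-105 m³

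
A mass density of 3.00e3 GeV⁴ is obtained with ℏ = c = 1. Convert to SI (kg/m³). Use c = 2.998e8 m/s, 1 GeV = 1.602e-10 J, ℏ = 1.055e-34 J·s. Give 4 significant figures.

6.948e23 kg/m³

Mass density is [E]/(c²[L]³) = [E]⁴/(ℏ³c⁵).
1 GeV⁴ → 1/(ℏ³c⁵) × (1 GeV in J)⁴ = 2.316e20 kg/m³.
Result: 3.00e3 × 2.316e20 = 6.948e23 kg/m³.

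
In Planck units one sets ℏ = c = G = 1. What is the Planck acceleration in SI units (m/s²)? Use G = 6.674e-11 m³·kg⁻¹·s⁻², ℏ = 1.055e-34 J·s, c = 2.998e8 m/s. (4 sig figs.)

5.560e51 m/s²

a_P = √(c⁷/(ℏG))
  = √(3.092e103)
  = 5.560e51 m/s²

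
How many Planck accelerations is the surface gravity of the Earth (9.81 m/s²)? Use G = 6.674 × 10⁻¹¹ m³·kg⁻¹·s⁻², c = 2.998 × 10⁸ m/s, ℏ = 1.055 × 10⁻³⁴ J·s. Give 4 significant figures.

Planck acceleration: a_P = √(c⁷/(ℏG)) = 5.560 × 10⁵¹ m/s².
9.81 / 5.560 × 10⁵¹ = 1.764 × 10⁻⁵¹

1.764 × 10⁻⁵¹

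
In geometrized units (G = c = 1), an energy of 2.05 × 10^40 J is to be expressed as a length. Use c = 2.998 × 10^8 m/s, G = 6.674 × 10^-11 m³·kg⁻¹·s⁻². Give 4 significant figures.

Energy → length via G/c⁴.
2.05 × 10^40 J × (G/c⁴) = 1.694 × 10^-4 m

1.694 × 10^-4 m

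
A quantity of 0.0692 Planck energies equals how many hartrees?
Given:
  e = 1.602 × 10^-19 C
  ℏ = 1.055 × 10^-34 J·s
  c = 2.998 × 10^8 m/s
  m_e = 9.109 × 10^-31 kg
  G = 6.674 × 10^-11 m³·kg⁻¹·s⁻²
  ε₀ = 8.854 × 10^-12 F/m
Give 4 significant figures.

Planck energy: E_P = √(ℏc⁵/G) = 1.957 × 10^9 J
hartree: E_h = m_e e⁴/(4πε₀ℏ)² = 4.354 × 10^-18 J
0.0692 × 1.957 × 10^9 / 4.354 × 10^-18 = 3.110 × 10^25

3.110 × 10^25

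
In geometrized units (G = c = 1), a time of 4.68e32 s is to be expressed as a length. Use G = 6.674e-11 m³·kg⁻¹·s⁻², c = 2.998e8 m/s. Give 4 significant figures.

Time → length via c.
4.68e32 s × (c) = 1.403e41 m

1.403e41 m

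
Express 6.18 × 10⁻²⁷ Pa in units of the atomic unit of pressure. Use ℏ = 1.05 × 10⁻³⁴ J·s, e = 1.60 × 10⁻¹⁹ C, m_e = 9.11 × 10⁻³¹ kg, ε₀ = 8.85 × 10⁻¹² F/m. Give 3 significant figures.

atomic unit of pressure: P_au = E_h/a₀³ = m_e⁴e¹⁰/((4πε₀)⁵ℏ⁸) = 3.01 × 10¹³ Pa.
6.18 × 10⁻²⁷ / 3.01 × 10¹³ = 2.05 × 10⁻⁴⁰

2.05 × 10⁻⁴⁰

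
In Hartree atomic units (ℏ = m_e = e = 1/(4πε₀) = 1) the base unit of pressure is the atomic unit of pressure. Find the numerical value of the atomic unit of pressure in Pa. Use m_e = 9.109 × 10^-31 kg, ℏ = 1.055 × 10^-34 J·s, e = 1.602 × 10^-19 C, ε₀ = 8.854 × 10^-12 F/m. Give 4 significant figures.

P_au = E_h/a₀³ = m_e⁴e¹⁰/((4πε₀)⁵ℏ⁸)
E_h = 4.354 × 10^-18 J
a₀ = 5.297 × 10^-11 m
E_h/a₀³ = 2.929 × 10^13 Pa

2.929 × 10^13 Pa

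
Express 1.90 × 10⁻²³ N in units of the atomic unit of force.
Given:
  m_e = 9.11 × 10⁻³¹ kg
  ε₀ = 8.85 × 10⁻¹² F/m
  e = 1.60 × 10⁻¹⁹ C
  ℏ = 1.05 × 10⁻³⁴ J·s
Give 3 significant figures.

atomic unit of force: F_au = E_h/a₀ = m_e²e⁶/((4πε₀)³ℏ⁴) = 8.33 × 10⁻⁸ N.
1.90 × 10⁻²³ / 8.33 × 10⁻⁸ = 2.28 × 10⁻¹⁶

2.28 × 10⁻¹⁶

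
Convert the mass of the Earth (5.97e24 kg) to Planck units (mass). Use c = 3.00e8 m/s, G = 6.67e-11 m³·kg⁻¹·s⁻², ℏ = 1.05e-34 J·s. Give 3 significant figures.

Planck mass: m_P = √(ℏc/G) = 2.17e-8 kg.
5.97e24 / 2.17e-8 = 2.75e32

2.75e32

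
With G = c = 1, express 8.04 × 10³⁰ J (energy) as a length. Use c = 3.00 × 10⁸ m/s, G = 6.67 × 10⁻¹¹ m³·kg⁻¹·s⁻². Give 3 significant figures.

Energy → length via G/c⁴.
8.04 × 10³⁰ J × (G/c⁴) = 6.62 × 10⁻¹⁴ m

6.62 × 10⁻¹⁴ m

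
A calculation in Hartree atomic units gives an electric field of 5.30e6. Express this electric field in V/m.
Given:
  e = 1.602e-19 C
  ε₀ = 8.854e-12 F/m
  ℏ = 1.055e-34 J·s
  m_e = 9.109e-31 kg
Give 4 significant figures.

2.719e18 V/m

One atomic unit of electric field: E_au = E_h/(e a₀) = m_e²e⁵/((4πε₀)³ℏ⁴) = 5.131e11 V/m.
5.30e6 × 5.131e11 V/m = 2.719e18 V/m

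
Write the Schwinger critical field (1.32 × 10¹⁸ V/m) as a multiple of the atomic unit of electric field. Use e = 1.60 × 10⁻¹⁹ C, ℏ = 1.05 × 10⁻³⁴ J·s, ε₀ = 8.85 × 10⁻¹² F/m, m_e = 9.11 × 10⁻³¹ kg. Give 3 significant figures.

atomic unit of electric field: E_au = E_h/(e a₀) = m_e²e⁵/((4πε₀)³ℏ⁴) = 5.20 × 10¹¹ V/m.
1.32 × 10¹⁸ / 5.20 × 10¹¹ = 2.54 × 10⁶

2.54 × 10⁶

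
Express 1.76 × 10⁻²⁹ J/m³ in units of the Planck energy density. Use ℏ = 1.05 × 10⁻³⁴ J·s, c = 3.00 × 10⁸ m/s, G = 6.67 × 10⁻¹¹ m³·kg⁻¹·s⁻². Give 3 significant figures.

3.76 × 10⁻¹⁴³

Planck energy density: u_P = c⁷/(ℏG²) = 4.68 × 10¹¹³ J/m³.
1.76 × 10⁻²⁹ / 4.68 × 10¹¹³ = 3.76 × 10⁻¹⁴³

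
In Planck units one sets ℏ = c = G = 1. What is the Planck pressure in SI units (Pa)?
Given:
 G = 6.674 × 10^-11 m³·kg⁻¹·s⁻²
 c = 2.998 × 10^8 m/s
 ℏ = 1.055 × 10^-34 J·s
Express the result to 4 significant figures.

4.632 × 10^113 Pa

p_P = c⁷/(ℏG²)
  = 2.177 × 10^59 / 4.699 × 10^-55
  = 4.632 × 10^113 Pa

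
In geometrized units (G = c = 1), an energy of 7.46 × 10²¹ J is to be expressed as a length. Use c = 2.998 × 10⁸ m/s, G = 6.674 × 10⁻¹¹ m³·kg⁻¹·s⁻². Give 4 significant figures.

6.163 × 10⁻²³ m

Energy → length via G/c⁴.
7.46 × 10²¹ J × (G/c⁴) = 6.163 × 10⁻²³ m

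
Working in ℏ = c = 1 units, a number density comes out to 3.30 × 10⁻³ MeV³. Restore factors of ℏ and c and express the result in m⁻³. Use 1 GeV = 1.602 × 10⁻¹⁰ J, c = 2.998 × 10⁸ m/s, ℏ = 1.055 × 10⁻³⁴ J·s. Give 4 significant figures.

4.288 × 10³⁵ m⁻³

Number density is [L]⁻³ = [E]³/(ℏc)³.
1 GeV³ → 1/(ℏc)³ × (1 GeV in J)³ = 1.299 × 10⁴⁷ m⁻³.
Convert the energy scale: 3.30 × 10⁻³ MeV³ = 3.30 × 10⁻¹² GeV³.
Result: 3.30 × 10⁻¹² × 1.299 × 10⁴⁷ = 4.288 × 10³⁵ m⁻³.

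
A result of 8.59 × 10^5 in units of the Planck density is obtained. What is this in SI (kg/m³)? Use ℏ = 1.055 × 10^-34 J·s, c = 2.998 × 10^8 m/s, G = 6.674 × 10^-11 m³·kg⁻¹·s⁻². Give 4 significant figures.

4.427 × 10^102 kg/m³

One Planck density: ρ_P = c⁵/(ℏG²) = 5.154 × 10^96 kg/m³.
8.59 × 10^5 × 5.154 × 10^96 kg/m³ = 4.427 × 10^102 kg/m³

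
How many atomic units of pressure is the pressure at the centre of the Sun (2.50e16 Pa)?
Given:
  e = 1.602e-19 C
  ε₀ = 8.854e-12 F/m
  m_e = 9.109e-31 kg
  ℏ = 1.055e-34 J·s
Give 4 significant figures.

atomic unit of pressure: P_au = E_h/a₀³ = m_e⁴e¹⁰/((4πε₀)⁵ℏ⁸) = 2.929e13 Pa.
2.50e16 / 2.929e13 = 853.5

853.5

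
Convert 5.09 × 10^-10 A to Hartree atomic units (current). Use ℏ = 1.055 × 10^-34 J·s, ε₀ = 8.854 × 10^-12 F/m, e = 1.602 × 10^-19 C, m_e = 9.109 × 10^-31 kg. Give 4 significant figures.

atomic unit of electric current: I_au = e E_h/ℏ = m_e e⁵/((4πε₀)²ℏ³) = 6.612 × 10^-3 A.
5.09 × 10^-10 / 6.612 × 10^-3 = 7.698 × 10^-8

7.698 × 10^-8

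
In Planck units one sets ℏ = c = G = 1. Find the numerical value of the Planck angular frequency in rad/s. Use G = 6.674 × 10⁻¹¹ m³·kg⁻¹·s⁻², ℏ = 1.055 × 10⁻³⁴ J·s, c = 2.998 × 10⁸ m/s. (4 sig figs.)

1.855 × 10⁴³ rad/s

ω_P = √(c⁵/(ℏG))
  = √(3.440 × 10⁸⁶)
  = 1.855 × 10⁴³ rad/s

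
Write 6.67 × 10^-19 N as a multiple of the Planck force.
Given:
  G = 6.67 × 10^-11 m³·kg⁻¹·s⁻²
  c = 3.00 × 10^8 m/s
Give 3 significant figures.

5.49 × 10^-63

Planck force: F_P = c⁴/G = 1.21 × 10^44 N.
6.67 × 10^-19 / 1.21 × 10^44 = 5.49 × 10^-63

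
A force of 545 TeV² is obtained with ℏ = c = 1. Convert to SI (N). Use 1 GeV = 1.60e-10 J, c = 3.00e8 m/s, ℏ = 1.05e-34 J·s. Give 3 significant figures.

4.43e14 N

Force is [E]/[L] = [E]²/(ℏc); restore (ℏc)⁻¹.
1 GeV² → 1/(ℏc) × (1 GeV in J)² = 8.13e5 N.
Convert the energy scale: 545 TeV² = 5.45e8 GeV².
Result: 5.45e8 × 8.13e5 = 4.43e14 N.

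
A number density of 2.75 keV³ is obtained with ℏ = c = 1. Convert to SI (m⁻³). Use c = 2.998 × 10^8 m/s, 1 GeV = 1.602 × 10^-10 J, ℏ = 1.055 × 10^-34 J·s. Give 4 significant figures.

Number density is [L]⁻³ = [E]³/(ℏc)³.
1 GeV³ → 1/(ℏc)³ × (1 GeV in J)³ = 1.299 × 10^47 m⁻³.
Convert the energy scale: 2.75 keV³ = 2.75 × 10^-18 GeV³.
Result: 2.75 × 10^-18 × 1.299 × 10^47 = 3.573 × 10^29 m⁻³.

3.573 × 10^29 m⁻³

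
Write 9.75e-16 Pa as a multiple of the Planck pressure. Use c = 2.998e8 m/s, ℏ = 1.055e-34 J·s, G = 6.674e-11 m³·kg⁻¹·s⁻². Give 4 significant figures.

Planck pressure: p_P = c⁷/(ℏG²) = 4.632e113 Pa.
9.75e-16 / 4.632e113 = 2.105e-129

2.105e-129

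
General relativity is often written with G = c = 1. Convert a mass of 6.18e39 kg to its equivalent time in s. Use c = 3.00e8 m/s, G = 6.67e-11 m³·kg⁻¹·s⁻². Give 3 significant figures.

Mass → time via G/c³.
6.18e39 kg × (G/c³) = 1.53e4 s

1.53e4 s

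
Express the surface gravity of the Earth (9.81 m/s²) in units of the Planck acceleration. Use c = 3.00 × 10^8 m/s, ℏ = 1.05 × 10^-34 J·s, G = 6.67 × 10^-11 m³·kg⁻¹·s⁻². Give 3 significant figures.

1.76 × 10^-51

Planck acceleration: a_P = √(c⁷/(ℏG)) = 5.59 × 10^51 m/s².
9.81 / 5.59 × 10^51 = 1.76 × 10^-51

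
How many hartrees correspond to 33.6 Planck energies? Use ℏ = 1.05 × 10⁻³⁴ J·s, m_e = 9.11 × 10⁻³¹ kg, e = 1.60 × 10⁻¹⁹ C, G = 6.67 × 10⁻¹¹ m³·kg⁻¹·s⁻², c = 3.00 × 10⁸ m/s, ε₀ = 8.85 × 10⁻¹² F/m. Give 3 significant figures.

1.50 × 10²⁸

Planck energy: E_P = √(ℏc⁵/G) = 1.96 × 10⁹ J
hartree: E_h = m_e e⁴/(4πε₀ℏ)² = 4.38 × 10⁻¹⁸ J
33.6 × 1.96 × 10⁹ / 4.38 × 10⁻¹⁸ = 1.50 × 10²⁸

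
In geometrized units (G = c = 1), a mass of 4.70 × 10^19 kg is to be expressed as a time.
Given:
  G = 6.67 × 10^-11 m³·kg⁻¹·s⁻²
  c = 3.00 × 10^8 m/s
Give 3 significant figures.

Mass → time via G/c³.
4.70 × 10^19 kg × (G/c³) = 1.16 × 10^-16 s

1.16 × 10^-16 s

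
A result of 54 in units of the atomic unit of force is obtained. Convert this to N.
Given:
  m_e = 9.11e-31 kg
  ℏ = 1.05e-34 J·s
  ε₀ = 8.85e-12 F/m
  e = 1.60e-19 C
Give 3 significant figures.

4.50e-6 N

One atomic unit of force: F_au = E_h/a₀ = m_e²e⁶/((4πε₀)³ℏ⁴) = 8.33e-8 N.
54 × 8.33e-8 N = 4.50e-6 N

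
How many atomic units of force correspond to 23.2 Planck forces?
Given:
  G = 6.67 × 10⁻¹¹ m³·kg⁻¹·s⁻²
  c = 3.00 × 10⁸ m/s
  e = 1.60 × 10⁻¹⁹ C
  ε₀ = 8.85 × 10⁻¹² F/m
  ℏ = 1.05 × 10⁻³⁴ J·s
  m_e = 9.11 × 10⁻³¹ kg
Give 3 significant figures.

3.38 × 10⁵²

Planck force: F_P = c⁴/G = 1.21 × 10⁴⁴ N
atomic unit of force: F_au = E_h/a₀ = m_e²e⁶/((4πε₀)³ℏ⁴) = 8.33 × 10⁻⁸ N
23.2 × 1.21 × 10⁴⁴ / 8.33 × 10⁻⁸ = 3.38 × 10⁵²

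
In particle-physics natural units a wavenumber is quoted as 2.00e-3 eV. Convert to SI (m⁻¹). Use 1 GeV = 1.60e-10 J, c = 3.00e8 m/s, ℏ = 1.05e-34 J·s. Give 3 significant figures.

1.02e4 m⁻¹

Inverse length is [E]/(ℏc).
1 GeV → 1/(ℏc) × (1 GeV in J) = 5.08e15 m⁻¹.
Convert the energy scale: 2.00e-3 eV = 2.00e-12 GeV.
Result: 2.00e-12 × 5.08e15 = 1.02e4 m⁻¹.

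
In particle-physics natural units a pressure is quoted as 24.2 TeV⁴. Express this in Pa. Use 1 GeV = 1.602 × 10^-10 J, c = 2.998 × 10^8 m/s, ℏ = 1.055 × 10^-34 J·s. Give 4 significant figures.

5.037 × 10^50 Pa

Pressure is [E]/[L]³ = [E]⁴/(ℏc)³.
1 GeV⁴ → 1/(ℏc)³ × (1 GeV in J)⁴ = 2.082 × 10^37 Pa.
Convert the energy scale: 24.2 TeV⁴ = 2.42 × 10^13 GeV⁴.
Result: 2.42 × 10^13 × 2.082 × 10^37 = 5.037 × 10^50 Pa.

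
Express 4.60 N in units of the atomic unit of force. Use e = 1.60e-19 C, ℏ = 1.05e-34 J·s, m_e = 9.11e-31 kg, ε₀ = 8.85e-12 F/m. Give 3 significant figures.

5.52e7

atomic unit of force: F_au = E_h/a₀ = m_e²e⁶/((4πε₀)³ℏ⁴) = 8.33e-8 N.
4.60 / 8.33e-8 = 5.52e7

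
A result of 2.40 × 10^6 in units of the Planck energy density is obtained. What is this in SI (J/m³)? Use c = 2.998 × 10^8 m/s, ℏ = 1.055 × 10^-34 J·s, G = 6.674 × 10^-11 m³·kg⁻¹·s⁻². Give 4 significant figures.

1.112 × 10^120 J/m³

One Planck energy density: u_P = c⁷/(ℏG²) = 4.632 × 10^113 J/m³.
2.40 × 10^6 × 4.632 × 10^113 J/m³ = 1.112 × 10^120 J/m³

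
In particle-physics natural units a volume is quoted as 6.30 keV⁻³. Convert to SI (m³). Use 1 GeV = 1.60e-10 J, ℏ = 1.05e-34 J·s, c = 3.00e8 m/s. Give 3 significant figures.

Volume is [L]³ = [E]⁻³·(ℏc)³.
1 GeV⁻³ → (ℏc)³ × (1 GeV in J)⁻³ = 7.63e-48 m³.
Convert the energy scale: 6.30 keV⁻³ = 6.30e18 GeV⁻³.
Result: 6.30e18 × 7.63e-48 = 4.81e-29 m³.

4.81e-29 m³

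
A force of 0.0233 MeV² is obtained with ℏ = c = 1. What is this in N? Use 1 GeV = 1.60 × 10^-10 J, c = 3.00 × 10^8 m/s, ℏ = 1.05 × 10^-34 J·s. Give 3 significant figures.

0.0189 N

Force is [E]/[L] = [E]²/(ℏc); restore (ℏc)⁻¹.
1 GeV² → 1/(ℏc) × (1 GeV in J)² = 8.13 × 10^5 N.
Convert the energy scale: 0.0233 MeV² = 2.33 × 10^-8 GeV².
Result: 2.33 × 10^-8 × 8.13 × 10^5 = 0.0189 N.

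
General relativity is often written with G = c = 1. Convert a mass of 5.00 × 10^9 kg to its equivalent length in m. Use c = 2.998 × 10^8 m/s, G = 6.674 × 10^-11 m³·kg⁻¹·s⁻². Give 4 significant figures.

In G = c = 1 units mass has dimensions of length; the conversion factor is G/c².
5.00 × 10^9 kg × (G/c²) = 3.713 × 10^-18 m

3.713 × 10^-18 m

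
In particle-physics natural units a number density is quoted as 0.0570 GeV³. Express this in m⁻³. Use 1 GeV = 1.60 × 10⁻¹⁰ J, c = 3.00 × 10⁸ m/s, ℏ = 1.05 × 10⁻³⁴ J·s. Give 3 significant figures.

7.47 × 10⁴⁵ m⁻³

Number density is [L]⁻³ = [E]³/(ℏc)³.
1 GeV³ → 1/(ℏc)³ × (1 GeV in J)³ = 1.31 × 10⁴⁷ m⁻³.
Result: 0.0570 × 1.31 × 10⁴⁷ = 7.47 × 10⁴⁵ m⁻³.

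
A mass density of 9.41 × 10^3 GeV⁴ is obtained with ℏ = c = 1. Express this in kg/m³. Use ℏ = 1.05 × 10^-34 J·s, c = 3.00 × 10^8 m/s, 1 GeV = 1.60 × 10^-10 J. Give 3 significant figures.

Mass density is [E]/(c²[L]³) = [E]⁴/(ℏ³c⁵).
1 GeV⁴ → 1/(ℏ³c⁵) × (1 GeV in J)⁴ = 2.33 × 10^20 kg/m³.
Result: 9.41 × 10^3 × 2.33 × 10^20 = 2.19 × 10^24 kg/m³.

2.19 × 10^24 kg/m³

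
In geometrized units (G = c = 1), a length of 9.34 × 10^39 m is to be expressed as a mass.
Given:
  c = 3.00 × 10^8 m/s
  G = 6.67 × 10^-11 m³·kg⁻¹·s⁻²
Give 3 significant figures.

Length → mass via c²/G.
9.34 × 10^39 m × (c²/G) = 1.26 × 10^67 kg

1.26 × 10^67 kg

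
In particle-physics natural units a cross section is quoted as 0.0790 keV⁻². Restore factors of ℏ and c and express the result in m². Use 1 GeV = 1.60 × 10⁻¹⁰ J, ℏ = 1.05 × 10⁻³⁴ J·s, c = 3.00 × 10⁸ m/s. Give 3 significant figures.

Area is [L]² = [E]⁻²·(ℏc)²; restore (ℏc)².
1 GeV⁻² → (ℏc)² × (1 GeV in J)⁻² = 3.88 × 10⁻³² m².
Convert the energy scale: 0.0790 keV⁻² = 7.90 × 10¹⁰ GeV⁻².
Result: 7.90 × 10¹⁰ × 3.88 × 10⁻³² = 3.06 × 10⁻²¹ m².

3.06 × 10⁻²¹ m²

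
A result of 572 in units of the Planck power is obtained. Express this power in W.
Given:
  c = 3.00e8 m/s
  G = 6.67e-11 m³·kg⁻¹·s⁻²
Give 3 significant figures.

2.08e55 W

One Planck power: P_P = c⁵/G = 3.64e52 W.
572 × 3.64e52 W = 2.08e55 W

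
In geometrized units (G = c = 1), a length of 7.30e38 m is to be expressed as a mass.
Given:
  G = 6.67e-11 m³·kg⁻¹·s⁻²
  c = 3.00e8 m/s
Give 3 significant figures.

Length → mass via c²/G.
7.30e38 m × (c²/G) = 9.85e65 kg

9.85e65 kg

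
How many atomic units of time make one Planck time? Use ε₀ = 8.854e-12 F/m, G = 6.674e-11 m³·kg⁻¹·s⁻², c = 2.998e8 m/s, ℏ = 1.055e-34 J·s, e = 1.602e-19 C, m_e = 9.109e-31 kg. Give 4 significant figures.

Planck time: t_P = √(ℏG/c⁵) = 5.392e-44 s
atomic unit of time: τ_au = (4πε₀)²ℏ³/(m_e e⁴) = 2.423e-17 s
ratio = 5.392e-44 / 2.423e-17 = 2.225e-27

2.225e-27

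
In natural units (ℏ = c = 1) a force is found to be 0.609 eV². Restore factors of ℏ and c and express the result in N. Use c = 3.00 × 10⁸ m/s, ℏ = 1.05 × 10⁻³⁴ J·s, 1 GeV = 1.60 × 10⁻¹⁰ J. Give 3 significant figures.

4.95 × 10⁻¹³ N

Force is [E]/[L] = [E]²/(ℏc); restore (ℏc)⁻¹.
1 GeV² → 1/(ℏc) × (1 GeV in J)² = 8.13 × 10⁵ N.
Convert the energy scale: 0.609 eV² = 6.09 × 10⁻¹⁹ GeV².
Result: 6.09 × 10⁻¹⁹ × 8.13 × 10⁵ = 4.95 × 10⁻¹³ N.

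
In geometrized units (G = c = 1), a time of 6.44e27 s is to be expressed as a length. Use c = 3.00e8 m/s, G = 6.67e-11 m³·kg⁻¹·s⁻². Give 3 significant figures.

Time → length via c.
6.44e27 s × (c) = 1.93e36 m

1.93e36 m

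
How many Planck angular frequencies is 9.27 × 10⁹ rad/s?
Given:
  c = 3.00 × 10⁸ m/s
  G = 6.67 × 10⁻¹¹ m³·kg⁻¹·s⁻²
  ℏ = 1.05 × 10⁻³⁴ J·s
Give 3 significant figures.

Planck angular frequency: ω_P = √(c⁵/(ℏG)) = 1.86 × 10⁴³ rad/s.
9.27 × 10⁹ / 1.86 × 10⁴³ = 4.98 × 10⁻³⁴

4.98 × 10⁻³⁴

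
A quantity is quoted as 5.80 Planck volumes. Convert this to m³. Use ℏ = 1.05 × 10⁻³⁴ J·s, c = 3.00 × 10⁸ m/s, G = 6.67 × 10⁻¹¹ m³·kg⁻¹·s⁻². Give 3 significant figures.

One Planck volume: V_P = (ℏG/c³)^(3/2) = 4.18 × 10⁻¹⁰⁵ m³.
5.80 × 4.18 × 10⁻¹⁰⁵ m³ = 2.42 × 10⁻¹⁰⁴ m³

2.42 × 10⁻¹⁰⁴ m³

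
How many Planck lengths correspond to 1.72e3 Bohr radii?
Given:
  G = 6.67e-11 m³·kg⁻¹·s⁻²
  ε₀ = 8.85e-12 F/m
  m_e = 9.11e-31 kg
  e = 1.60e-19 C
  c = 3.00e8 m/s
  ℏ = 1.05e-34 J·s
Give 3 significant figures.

Bohr radius: a₀ = 4πε₀ℏ²/(m_e e²) = 5.26e-11 m
Planck length: ℓ_P = √(ℏG/c³) = 1.61e-35 m
1.72e3 × 5.26e-11 / 1.61e-35 = 5.61e27

5.61e27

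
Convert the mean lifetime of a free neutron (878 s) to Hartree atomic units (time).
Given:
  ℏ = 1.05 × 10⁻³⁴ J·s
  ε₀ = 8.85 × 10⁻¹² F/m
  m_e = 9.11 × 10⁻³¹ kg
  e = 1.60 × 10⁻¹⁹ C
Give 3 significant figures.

atomic unit of time: τ_au = (4πε₀)²ℏ³/(m_e e⁴) = 2.40 × 10⁻¹⁷ s.
878 / 2.40 × 10⁻¹⁷ = 3.66 × 10¹⁹

3.66 × 10¹⁹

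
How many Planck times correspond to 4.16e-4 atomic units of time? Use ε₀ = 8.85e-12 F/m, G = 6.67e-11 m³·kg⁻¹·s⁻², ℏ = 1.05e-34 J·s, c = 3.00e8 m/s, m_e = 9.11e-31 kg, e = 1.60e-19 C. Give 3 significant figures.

atomic unit of time: τ_au = (4πε₀)²ℏ³/(m_e e⁴) = 2.40e-17 s
Planck time: t_P = √(ℏG/c⁵) = 5.37e-44 s
4.16e-4 × 2.40e-17 / 5.37e-44 = 1.86e23

1.86e23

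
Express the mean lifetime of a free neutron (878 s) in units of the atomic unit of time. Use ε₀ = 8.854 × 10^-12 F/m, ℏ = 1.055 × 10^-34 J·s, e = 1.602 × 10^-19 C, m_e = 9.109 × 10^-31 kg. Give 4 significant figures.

atomic unit of time: τ_au = (4πε₀)²ℏ³/(m_e e⁴) = 2.423 × 10^-17 s.
878 / 2.423 × 10^-17 = 3.624 × 10^19

3.624 × 10^19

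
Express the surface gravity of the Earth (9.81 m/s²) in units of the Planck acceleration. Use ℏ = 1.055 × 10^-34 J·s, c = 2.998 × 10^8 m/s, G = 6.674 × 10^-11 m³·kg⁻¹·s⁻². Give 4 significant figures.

1.764 × 10^-51

Planck acceleration: a_P = √(c⁷/(ℏG)) = 5.560 × 10^51 m/s².
9.81 / 5.560 × 10^51 = 1.764 × 10^-51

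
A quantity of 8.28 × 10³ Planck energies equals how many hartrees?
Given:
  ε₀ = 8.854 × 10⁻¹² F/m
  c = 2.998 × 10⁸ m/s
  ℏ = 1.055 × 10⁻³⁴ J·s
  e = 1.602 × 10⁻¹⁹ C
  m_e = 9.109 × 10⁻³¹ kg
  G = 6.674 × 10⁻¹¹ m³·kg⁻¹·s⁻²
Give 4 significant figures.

3.721 × 10³⁰

Planck energy: E_P = √(ℏc⁵/G) = 1.957 × 10⁹ J
hartree: E_h = m_e e⁴/(4πε₀ℏ)² = 4.354 × 10⁻¹⁸ J
8.28 × 10³ × 1.957 × 10⁹ / 4.354 × 10⁻¹⁸ = 3.721 × 10³⁰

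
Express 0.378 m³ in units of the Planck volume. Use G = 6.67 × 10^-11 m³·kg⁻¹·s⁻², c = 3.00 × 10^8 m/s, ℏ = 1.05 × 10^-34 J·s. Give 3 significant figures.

9.05 × 10^103

Planck volume: V_P = (ℏG/c³)^(3/2) = 4.18 × 10^-105 m³.
0.378 / 4.18 × 10^-105 = 9.05 × 10^103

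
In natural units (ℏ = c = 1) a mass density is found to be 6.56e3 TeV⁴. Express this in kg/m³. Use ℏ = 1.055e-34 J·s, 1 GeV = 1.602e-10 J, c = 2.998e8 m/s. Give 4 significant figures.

1.519e36 kg/m³

Mass density is [E]/(c²[L]³) = [E]⁴/(ℏ³c⁵).
1 GeV⁴ → 1/(ℏ³c⁵) × (1 GeV in J)⁴ = 2.316e20 kg/m³.
Convert the energy scale: 6.56e3 TeV⁴ = 6.56e15 GeV⁴.
Result: 6.56e15 × 2.316e20 = 1.519e36 kg/m³.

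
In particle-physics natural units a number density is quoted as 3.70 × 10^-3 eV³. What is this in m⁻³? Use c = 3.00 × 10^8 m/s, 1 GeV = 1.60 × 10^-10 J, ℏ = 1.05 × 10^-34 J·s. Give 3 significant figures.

4.85 × 10^17 m⁻³

Number density is [L]⁻³ = [E]³/(ℏc)³.
1 GeV³ → 1/(ℏc)³ × (1 GeV in J)³ = 1.31 × 10^47 m⁻³.
Convert the energy scale: 3.70 × 10^-3 eV³ = 3.70 × 10^-30 GeV³.
Result: 3.70 × 10^-30 × 1.31 × 10^47 = 4.85 × 10^17 m⁻³.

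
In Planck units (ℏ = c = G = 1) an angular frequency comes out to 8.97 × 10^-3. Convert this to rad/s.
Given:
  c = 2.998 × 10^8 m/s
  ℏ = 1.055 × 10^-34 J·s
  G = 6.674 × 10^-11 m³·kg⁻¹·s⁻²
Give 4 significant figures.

1.664 × 10^41 rad/s

One Planck angular frequency: ω_P = √(c⁵/(ℏG)) = 1.855 × 10^43 rad/s.
8.97 × 10^-3 × 1.855 × 10^43 rad/s = 1.664 × 10^41 rad/s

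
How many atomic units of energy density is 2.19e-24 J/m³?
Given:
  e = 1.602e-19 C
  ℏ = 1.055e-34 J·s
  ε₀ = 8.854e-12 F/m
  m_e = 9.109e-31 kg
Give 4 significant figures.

7.477e-38

atomic unit of energy density: u_au = E_h/a₀³ = m_e⁴e¹⁰/((4πε₀)⁵ℏ⁸) = 2.929e13 J/m³.
2.19e-24 / 2.929e13 = 7.477e-38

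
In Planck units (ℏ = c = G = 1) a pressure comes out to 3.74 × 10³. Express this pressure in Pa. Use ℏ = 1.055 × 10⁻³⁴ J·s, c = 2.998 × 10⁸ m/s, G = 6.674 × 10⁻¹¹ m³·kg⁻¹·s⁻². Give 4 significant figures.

1.732 × 10¹¹⁷ Pa

One Planck pressure: p_P = c⁷/(ℏG²) = 4.632 × 10¹¹³ Pa.
3.74 × 10³ × 4.632 × 10¹¹³ Pa = 1.732 × 10¹¹⁷ Pa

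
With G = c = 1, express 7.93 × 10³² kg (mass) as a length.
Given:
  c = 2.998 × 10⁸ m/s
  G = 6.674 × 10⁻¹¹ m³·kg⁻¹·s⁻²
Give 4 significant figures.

In G = c = 1 units mass has dimensions of length; the conversion factor is G/c².
7.93 × 10³² kg × (G/c²) = 5.888 × 10⁵ m

5.888 × 10⁵ m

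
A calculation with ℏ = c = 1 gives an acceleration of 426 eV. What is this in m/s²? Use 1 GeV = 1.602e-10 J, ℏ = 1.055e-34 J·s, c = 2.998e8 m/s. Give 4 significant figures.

Acceleration is [L]/[T]² = c·[E]/ℏ.
1 GeV → c/ℏ × (1 GeV in J) = 4.552e32 m/s².
Convert the energy scale: 426 eV = 4.26e-7 GeV.
Result: 4.26e-7 × 4.552e32 = 1.939e26 m/s².

1.939e26 m/s²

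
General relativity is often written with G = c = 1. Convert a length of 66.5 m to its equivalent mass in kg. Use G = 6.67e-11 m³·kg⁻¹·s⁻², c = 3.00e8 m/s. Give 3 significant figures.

Length → mass via c²/G.
66.5 m × (c²/G) = 8.97e28 kg

8.97e28 kg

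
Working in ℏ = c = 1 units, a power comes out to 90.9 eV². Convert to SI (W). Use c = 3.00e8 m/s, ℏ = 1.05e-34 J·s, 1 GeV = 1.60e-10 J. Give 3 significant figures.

Power is [E]/[T] = [E]²/ℏ.
1 GeV² → 1/ℏ × (1 GeV in J)² = 2.44e14 W.
Convert the energy scale: 90.9 eV² = 9.09e-17 GeV².
Result: 9.09e-17 × 2.44e14 = 0.0222 W.

0.0222 W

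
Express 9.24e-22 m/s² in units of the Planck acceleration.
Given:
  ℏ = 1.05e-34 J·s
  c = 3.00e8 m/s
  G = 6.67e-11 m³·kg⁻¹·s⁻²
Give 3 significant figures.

1.65e-73

Planck acceleration: a_P = √(c⁷/(ℏG)) = 5.59e51 m/s².
9.24e-22 / 5.59e51 = 1.65e-73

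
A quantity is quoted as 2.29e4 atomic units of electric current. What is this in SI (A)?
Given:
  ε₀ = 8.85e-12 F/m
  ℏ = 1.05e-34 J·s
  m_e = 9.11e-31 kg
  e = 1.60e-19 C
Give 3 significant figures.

One atomic unit of electric current: I_au = e E_h/ℏ = m_e e⁵/((4πε₀)²ℏ³) = 6.67e-3 A.
2.29e4 × 6.67e-3 A = 153 A

153 A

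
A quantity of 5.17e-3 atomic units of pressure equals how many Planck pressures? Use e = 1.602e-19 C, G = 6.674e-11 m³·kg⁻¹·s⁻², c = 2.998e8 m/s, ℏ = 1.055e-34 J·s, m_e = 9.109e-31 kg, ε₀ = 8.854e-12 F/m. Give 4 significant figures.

3.269e-103

atomic unit of pressure: P_au = E_h/a₀³ = m_e⁴e¹⁰/((4πε₀)⁵ℏ⁸) = 2.929e13 Pa
Planck pressure: p_P = c⁷/(ℏG²) = 4.632e113 Pa
5.17e-3 × 2.929e13 / 4.632e113 = 3.269e-103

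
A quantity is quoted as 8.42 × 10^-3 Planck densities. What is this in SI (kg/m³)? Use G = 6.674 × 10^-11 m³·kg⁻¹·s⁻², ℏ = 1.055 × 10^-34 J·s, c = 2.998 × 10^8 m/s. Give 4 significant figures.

4.340 × 10^94 kg/m³

One Planck density: ρ_P = c⁵/(ℏG²) = 5.154 × 10^96 kg/m³.
8.42 × 10^-3 × 5.154 × 10^96 kg/m³ = 4.340 × 10^94 kg/m³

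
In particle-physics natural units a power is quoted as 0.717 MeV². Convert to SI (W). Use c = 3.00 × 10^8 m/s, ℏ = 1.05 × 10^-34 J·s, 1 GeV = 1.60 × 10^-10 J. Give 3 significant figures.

Power is [E]/[T] = [E]²/ℏ.
1 GeV² → 1/ℏ × (1 GeV in J)² = 2.44 × 10^14 W.
Convert the energy scale: 0.717 MeV² = 7.17 × 10^-7 GeV².
Result: 7.17 × 10^-7 × 2.44 × 10^14 = 1.75 × 10^8 W.

1.75 × 10^8 W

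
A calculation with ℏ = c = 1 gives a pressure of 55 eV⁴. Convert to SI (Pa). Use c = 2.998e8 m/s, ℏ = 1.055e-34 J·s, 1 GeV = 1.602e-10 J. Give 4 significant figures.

1.145e3 Pa

Pressure is [E]/[L]³ = [E]⁴/(ℏc)³.
1 GeV⁴ → 1/(ℏc)³ × (1 GeV in J)⁴ = 2.082e37 Pa.
Convert the energy scale: 55 eV⁴ = 5.50e-35 GeV⁴.
Result: 5.50e-35 × 2.082e37 = 1.145e3 Pa.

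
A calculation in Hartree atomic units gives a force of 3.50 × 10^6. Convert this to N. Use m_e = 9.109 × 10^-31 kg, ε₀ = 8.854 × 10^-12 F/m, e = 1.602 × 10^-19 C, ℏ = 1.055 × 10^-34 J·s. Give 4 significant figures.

One atomic unit of force: F_au = E_h/a₀ = m_e²e⁶/((4πε₀)³ℏ⁴) = 8.220 × 10^-8 N.
3.50 × 10^6 × 8.220 × 10^-8 N = 0.2877 N

0.2877 N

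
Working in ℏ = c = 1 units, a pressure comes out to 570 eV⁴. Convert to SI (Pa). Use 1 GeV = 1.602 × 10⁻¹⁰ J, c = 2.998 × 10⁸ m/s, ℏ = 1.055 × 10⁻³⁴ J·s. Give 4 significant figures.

1.187 × 10⁴ Pa

Pressure is [E]/[L]³ = [E]⁴/(ℏc)³.
1 GeV⁴ → 1/(ℏc)³ × (1 GeV in J)⁴ = 2.082 × 10³⁷ Pa.
Convert the energy scale: 570 eV⁴ = 5.70 × 10⁻³⁴ GeV⁴.
Result: 5.70 × 10⁻³⁴ × 2.082 × 10³⁷ = 1.187 × 10⁴ Pa.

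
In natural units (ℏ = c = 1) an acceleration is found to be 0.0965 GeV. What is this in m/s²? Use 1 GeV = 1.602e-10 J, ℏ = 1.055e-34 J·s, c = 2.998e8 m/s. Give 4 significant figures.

4.393e31 m/s²

Acceleration is [L]/[T]² = c·[E]/ℏ.
1 GeV → c/ℏ × (1 GeV in J) = 4.552e32 m/s².
Result: 0.0965 × 4.552e32 = 4.393e31 m/s².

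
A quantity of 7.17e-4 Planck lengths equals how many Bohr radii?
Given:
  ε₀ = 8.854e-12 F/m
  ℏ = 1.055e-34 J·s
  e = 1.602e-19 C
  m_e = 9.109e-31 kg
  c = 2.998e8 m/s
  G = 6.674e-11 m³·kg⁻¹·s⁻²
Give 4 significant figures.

2.188e-28

Planck length: ℓ_P = √(ℏG/c³) = 1.616e-35 m
Bohr radius: a₀ = 4πε₀ℏ²/(m_e e²) = 5.297e-11 m
7.17e-4 × 1.616e-35 / 5.297e-11 = 2.188e-28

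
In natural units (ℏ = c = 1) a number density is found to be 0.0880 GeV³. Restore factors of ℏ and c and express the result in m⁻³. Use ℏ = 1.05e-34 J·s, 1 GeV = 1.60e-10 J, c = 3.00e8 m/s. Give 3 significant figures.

1.15e46 m⁻³

Number density is [L]⁻³ = [E]³/(ℏc)³.
1 GeV³ → 1/(ℏc)³ × (1 GeV in J)³ = 1.31e47 m⁻³.
Result: 0.0880 × 1.31e47 = 1.15e46 m⁻³.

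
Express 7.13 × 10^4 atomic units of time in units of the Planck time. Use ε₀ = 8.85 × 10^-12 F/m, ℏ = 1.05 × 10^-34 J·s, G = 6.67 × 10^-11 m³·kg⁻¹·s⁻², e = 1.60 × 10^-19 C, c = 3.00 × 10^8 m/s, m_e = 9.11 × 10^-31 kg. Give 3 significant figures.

atomic unit of time: τ_au = (4πε₀)²ℏ³/(m_e e⁴) = 2.40 × 10^-17 s
Planck time: t_P = √(ℏG/c⁵) = 5.37 × 10^-44 s
7.13 × 10^4 × 2.40 × 10^-17 / 5.37 × 10^-44 = 3.19 × 10^31

3.19 × 10^31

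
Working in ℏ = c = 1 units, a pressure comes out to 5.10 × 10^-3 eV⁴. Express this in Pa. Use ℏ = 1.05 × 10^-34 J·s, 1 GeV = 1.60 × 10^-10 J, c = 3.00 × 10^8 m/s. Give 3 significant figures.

Pressure is [E]/[L]³ = [E]⁴/(ℏc)³.
1 GeV⁴ → 1/(ℏc)³ × (1 GeV in J)⁴ = 2.10 × 10^37 Pa.
Convert the energy scale: 5.10 × 10^-3 eV⁴ = 5.10 × 10^-39 GeV⁴.
Result: 5.10 × 10^-39 × 2.10 × 10^37 = 0.107 Pa.

0.107 Pa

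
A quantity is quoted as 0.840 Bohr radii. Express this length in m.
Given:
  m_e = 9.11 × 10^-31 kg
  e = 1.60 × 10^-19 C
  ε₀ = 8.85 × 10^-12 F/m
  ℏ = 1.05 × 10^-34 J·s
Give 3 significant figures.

One Bohr radius: a₀ = 4πε₀ℏ²/(m_e e²) = 5.26 × 10^-11 m.
0.840 × 5.26 × 10^-11 m = 4.42 × 10^-11 m

4.42 × 10^-11 m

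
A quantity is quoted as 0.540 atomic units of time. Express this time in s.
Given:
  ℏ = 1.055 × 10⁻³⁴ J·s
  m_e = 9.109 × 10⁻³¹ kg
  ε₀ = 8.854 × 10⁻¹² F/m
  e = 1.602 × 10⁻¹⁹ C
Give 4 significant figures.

One atomic unit of time: τ_au = (4πε₀)²ℏ³/(m_e e⁴) = 2.423 × 10⁻¹⁷ s.
0.540 × 2.423 × 10⁻¹⁷ s = 1.308 × 10⁻¹⁷ s

1.308 × 10⁻¹⁷ s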